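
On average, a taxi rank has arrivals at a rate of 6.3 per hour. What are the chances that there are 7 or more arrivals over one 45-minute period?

Over the interval, μ = 6.3 × 0.75 = 4.725 (a 45-minute period = 0.75 hours).
P(N ≥ 7) = 1 − P(N ≤ 6) = 1 − Σ_{j=0}^{6} e^(−μ) μ^j/j! ≈ 0.1988.

0.1988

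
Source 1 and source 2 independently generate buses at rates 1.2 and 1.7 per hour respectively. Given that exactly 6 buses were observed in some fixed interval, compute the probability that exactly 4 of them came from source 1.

Given the total, each event is independently from source 1 with probability p = λ_1/(λ_1+λ_2) = 1.2/2.9 ≈ 0.4138.
So K ~ Binomial(6, 1.2/2.9): P(K = 4) = C(6,4) · (1.2/2.9)^4 · (1.7/2.9)^2 ≈ 0.1511.

0.1511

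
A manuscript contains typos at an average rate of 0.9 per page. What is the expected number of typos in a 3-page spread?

E[N] = λt = 0.9 × 3 = 2.7 (a 3-page spread = 3 pages).

2.7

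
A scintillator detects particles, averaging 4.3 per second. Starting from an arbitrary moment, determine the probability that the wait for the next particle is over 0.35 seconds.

0.2220

The wait for the next event is exponential with rate λ = 4.3 per second.
P(T > 0.35) = e^(−λt) = e^(−4.3 × 0.35) = e^(−1.505) ≈ 0.2220.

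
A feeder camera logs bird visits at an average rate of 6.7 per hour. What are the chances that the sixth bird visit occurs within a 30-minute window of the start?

Over the interval, μ = 6.7 × 0.5 = 3.35 (a 30-minute window = 0.5 hours).
The sixth arrival falls in the interval iff at least 6 events occur there: P(S_6 ≤ t) = P(N ≥ 6) = 1 − P(N ≤ 5) ≈ 0.1232.

0.1232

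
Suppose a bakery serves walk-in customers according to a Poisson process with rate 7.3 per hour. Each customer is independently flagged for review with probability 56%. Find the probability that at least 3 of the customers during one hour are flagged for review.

0.7745

Thinning: the customers that are flagged for review themselves form a Poisson process with rate 0.56 × 7.3 = 4.088 per hour.
So μ = 4.088.
P(N ≥ 3) = 1 − P(N ≤ 2) ≈ 0.7745.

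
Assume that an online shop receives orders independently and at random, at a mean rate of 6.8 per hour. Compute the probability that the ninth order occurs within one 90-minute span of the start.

Over the interval, μ = 6.8 × 1.5 = 10.2 (a 90-minute span = 1.5 hours).
The ninth arrival falls in the interval iff at least 9 events occur there: P(S_9 ≤ t) = P(N ≥ 9) = 1 − P(N ≤ 8) ≈ 0.6892.

0.6892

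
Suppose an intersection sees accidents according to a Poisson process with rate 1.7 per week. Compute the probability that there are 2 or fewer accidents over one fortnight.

Over the interval, μ = 1.7 × 2 = 3.4 (a fortnight = 2 weeks).
P(N ≤ 2) = Σ_{j=0}^{2} e^(−μ) μ^j/j! ≈ 0.3397.

0.3397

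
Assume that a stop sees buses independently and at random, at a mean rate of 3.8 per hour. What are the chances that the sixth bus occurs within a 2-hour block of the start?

0.7693

Over the interval, μ = 3.8 × 2 = 7.6 (a 2-hour block = 2 hours).
The sixth arrival falls in the interval iff at least 6 events occur there: P(S_6 ≤ t) = P(N ≥ 6) = 1 − P(N ≤ 5) ≈ 0.7693.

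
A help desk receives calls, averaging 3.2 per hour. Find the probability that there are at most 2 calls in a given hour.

With mean μ = 3.2 per hour,
P(N ≤ 2) = Σ_{j=0}^{2} e^(−μ) μ^j/j! ≈ 0.3799.

0.3799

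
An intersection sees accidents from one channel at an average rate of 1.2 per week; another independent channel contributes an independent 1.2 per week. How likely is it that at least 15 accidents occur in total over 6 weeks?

0.4719

Independent Poisson processes superpose: combined rate λ = 1.2 + 1.2 = 2.4 per week.
Over the interval, μ = 2.4 × 6 = 14.4 (6 weeks).
P(N ≥ 15) = 1 − P(N ≤ 14) ≈ 0.4719.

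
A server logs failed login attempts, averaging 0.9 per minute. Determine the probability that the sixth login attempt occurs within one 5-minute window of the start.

0.2971

Over the interval, μ = 0.9 × 5 = 4.5 (a 5-minute window = 5 minutes).
The sixth arrival falls in the interval iff at least 6 events occur there: P(S_6 ≤ t) = P(N ≥ 6) = 1 − P(N ≤ 5) ≈ 0.2971.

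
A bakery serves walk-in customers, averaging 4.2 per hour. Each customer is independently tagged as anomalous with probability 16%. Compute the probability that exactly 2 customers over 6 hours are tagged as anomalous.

0.1442

Thinning: the customers that are tagged as anomalous themselves form a Poisson process with rate 0.16 × 4.2 = 0.672 per hour.
Over the interval, μ = 0.672 × 6 = 4.032 (6 hours).
P(N = 2) = e^(−4.032) · 4.032^2/2! ≈ 0.1442.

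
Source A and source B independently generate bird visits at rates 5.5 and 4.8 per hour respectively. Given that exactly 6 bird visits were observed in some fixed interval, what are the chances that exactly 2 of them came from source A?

Given the total, each event is independently from source A with probability p = λ_A/(λ_A+λ_B) = 5.5/10.3 ≈ 0.5340.
So K ~ Binomial(6, 5.5/10.3): P(K = 2) = C(6,2) · (5.5/10.3)^2 · (4.8/10.3)^4 ≈ 0.2017.

0.2017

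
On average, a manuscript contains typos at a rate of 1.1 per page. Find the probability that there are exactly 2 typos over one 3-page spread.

Over the interval, μ = 1.1 × 3 = 3.3 (a 3-page spread = 3 pages).
P(N = 2) = e^(−μ) μ^2/2! = e^(−3.3) · 3.3^2/2 ≈ 0.2008.

0.2008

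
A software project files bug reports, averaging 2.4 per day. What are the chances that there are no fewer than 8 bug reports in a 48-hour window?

0.1133

Over the interval, μ = 2.4 × 2 = 4.8 (a 48-hour window = 2 days).
P(N ≥ 8) = 1 − P(N ≤ 7) = 1 − Σ_{j=0}^{7} e^(−μ) μ^j/j! ≈ 0.1133.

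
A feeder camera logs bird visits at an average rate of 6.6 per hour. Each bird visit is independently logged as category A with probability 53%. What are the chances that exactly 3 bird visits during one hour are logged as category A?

0.2158

Thinning: the bird visits that are logged as category A themselves form a Poisson process with rate 0.53 × 6.6 = 3.498 per hour.
So μ = 3.498.
P(N = 3) = e^(−3.498) · 3.498^3/3! ≈ 0.2158.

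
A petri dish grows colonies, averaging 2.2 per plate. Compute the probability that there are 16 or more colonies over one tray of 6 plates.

Over the interval, μ = 2.2 × 6 = 13.2 (a tray of 6 plates = 6 plates).
P(N ≥ 16) = 1 − P(N ≤ 15) = 1 − Σ_{j=0}^{15} e^(−μ) μ^j/j! ≈ 0.2544.

0.2544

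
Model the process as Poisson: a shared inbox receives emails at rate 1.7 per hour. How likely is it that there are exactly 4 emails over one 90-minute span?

0.1376

Over the interval, μ = 1.7 × 1.5 = 2.55 (a 90-minute span = 1.5 hours).
P(N = 4) = e^(−μ) μ^4/4! = e^(−2.55) · 2.55^4/24 ≈ 0.1376.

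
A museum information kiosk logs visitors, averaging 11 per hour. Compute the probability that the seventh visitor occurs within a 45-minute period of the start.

0.7162

Over the interval, μ = 11 × 0.75 = 8.25 (a 45-minute period = 0.75 hours).
The seventh arrival falls in the interval iff at least 7 events occur there: P(S_7 ≤ t) = P(N ≥ 7) = 1 − P(N ≤ 6) ≈ 0.7162.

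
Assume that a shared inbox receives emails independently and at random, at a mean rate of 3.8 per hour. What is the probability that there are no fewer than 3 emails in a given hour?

With mean μ = 3.8 per hour,
P(N ≥ 3) = 1 − P(N ≤ 2) = 1 − Σ_{j=0}^{2} e^(−μ) μ^j/j! ≈ 0.7311.

0.7311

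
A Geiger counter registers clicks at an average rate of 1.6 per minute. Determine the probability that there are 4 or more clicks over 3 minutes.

Over the interval, μ = 1.6 × 3 = 4.8 (3 minutes).
P(N ≥ 4) = 1 − P(N ≤ 3) = 1 − Σ_{j=0}^{3} e^(−μ) μ^j/j! ≈ 0.7058.

0.7058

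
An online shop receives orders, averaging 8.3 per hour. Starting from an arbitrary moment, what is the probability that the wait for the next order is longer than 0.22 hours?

The wait for the next event is exponential with rate λ = 8.3 per hour.
P(T > 0.22) = e^(−λt) = e^(−8.3 × 0.22) = e^(−1.826) ≈ 0.1611.

0.1611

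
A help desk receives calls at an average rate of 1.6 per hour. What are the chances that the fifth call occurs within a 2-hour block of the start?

Over the interval, μ = 1.6 × 2 = 3.2 (a 2-hour block = 2 hours).
The fifth arrival falls in the interval iff at least 5 events occur there: P(S_5 ≤ t) = P(N ≥ 5) = 1 − P(N ≤ 4) ≈ 0.2194.

0.2194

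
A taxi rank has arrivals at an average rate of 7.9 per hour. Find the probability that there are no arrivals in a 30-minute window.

0.0193

Over the interval, μ = 7.9 × 0.5 = 3.95 (a 30-minute window = 0.5 hours).
P(N = 0) = e^(−μ) μ^0/0! = e^(−3.95) · 3.95^0/1 ≈ 0.0193.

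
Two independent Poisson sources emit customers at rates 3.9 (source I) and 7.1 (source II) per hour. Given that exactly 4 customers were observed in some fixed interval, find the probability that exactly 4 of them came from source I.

Given the total, each event is independently from source I with probability p = λ_I/(λ_I+λ_II) = 3.9/11 ≈ 0.3545.
So K ~ Binomial(4, 3.9/11): P(K = 4) = C(4,4) · (3.9/11)^4 · (7.1/11)^0 ≈ 0.0158.

0.0158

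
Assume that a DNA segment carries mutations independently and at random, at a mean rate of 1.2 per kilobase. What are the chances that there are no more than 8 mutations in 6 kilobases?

Over the interval, μ = 1.2 × 6 = 7.2 (6 kilobases).
P(N ≤ 8) = Σ_{j=0}^{8} e^(−μ) μ^j/j! ≈ 0.7027.

0.7027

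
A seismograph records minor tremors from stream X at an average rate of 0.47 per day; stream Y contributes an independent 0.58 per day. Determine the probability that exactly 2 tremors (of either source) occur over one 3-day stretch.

0.2126

Independent Poisson processes superpose: combined rate λ = 0.47 + 0.58 = 1.05 per day.
Over the interval, μ = 1.05 × 3 = 3.15 (a 3-day stretch = 3 days).
P(N = 2) = e^(−3.15) · 3.15^2/2! ≈ 0.2126.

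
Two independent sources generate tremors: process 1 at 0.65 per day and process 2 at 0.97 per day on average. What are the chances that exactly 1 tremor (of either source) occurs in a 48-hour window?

Independent Poisson processes superpose: combined rate λ = 0.65 + 0.97 = 1.62 per day.
Over the interval, μ = 1.62 × 2 = 3.24 (a 48-hour window = 2 days).
P(N = 1) = e^(−3.24) · 3.24^1/1! ≈ 0.1269.

0.1269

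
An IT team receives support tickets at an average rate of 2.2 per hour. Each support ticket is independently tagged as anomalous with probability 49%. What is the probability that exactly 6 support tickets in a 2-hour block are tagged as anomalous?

0.0162

Thinning: the support tickets that are tagged as anomalous themselves form a Poisson process with rate 0.49 × 2.2 = 1.078 per hour.
Over the interval, μ = 1.078 × 2 = 2.156 (a 2-hour block = 2 hours).
P(N = 6) = e^(−2.156) · 2.156^6/6! ≈ 0.0162.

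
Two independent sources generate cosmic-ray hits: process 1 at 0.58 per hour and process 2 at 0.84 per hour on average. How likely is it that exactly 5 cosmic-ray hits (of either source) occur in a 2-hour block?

Independent Poisson processes superpose: combined rate λ = 0.58 + 0.84 = 1.42 per hour.
Over the interval, μ = 1.42 × 2 = 2.84 (a 2-hour block = 2 hours).
P(N = 5) = e^(−2.84) · 2.84^5/5! ≈ 0.0900.

0.0900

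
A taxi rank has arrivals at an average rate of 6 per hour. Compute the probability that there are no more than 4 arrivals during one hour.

With mean μ = 6 per hour,
P(N ≤ 4) = Σ_{j=0}^{4} e^(−μ) μ^j/j! ≈ 0.2851.

0.2851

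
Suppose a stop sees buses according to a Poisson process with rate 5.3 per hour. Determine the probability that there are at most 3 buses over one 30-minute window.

Over the interval, μ = 5.3 × 0.5 = 2.65 (a 30-minute window = 0.5 hours).
P(N ≤ 3) = Σ_{j=0}^{3} e^(−μ) μ^j/j! ≈ 0.7251.

0.7251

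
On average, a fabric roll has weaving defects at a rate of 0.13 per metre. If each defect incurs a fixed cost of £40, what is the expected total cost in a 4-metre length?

£20.8

E[N] = 0.13 × 4 = 0.52 (a 4-metre length = 4 metres); E[cost] = 0.52 × £40 = £20.8.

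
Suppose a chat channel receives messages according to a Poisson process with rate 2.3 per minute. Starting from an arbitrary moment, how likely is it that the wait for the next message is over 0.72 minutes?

The wait for the next event is exponential with rate λ = 2.3 per minute.
P(T > 0.72) = e^(−λt) = e^(−2.3 × 0.72) = e^(−1.656) ≈ 0.1909.

0.1909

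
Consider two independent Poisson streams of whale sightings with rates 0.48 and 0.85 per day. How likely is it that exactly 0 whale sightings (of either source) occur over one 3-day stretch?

0.0185

Independent Poisson processes superpose: combined rate λ = 0.48 + 0.85 = 1.33 per day.
Over the interval, μ = 1.33 × 3 = 3.99 (a 3-day stretch = 3 days).
P(N = 0) = e^(−3.99) · 3.99^0/0! ≈ 0.0185.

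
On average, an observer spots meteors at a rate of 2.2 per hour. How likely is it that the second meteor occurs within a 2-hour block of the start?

0.9337

Over the interval, μ = 2.2 × 2 = 4.4 (a 2-hour block = 2 hours).
The second arrival falls in the interval iff at least 2 events occur there: P(S_2 ≤ t) = P(N ≥ 2) = 1 − P(N ≤ 1) ≈ 0.9337.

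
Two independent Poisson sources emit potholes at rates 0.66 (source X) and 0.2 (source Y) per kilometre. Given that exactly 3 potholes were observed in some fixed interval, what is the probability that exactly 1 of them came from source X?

0.1245

Given the total, each event is independently from source X with probability p = λ_X/(λ_X+λ_Y) = 0.66/0.86 ≈ 0.7674.
So K ~ Binomial(3, 0.66/0.86): P(K = 1) = C(3,1) · (0.66/0.86)^1 · (0.2/0.86)^2 ≈ 0.1245.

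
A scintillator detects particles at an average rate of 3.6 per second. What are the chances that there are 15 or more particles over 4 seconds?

Over the interval, μ = 3.6 × 4 = 14.4 (4 seconds).
P(N ≥ 15) = 1 − P(N ≤ 14) = 1 − Σ_{j=0}^{14} e^(−μ) μ^j/j! ≈ 0.4719.

0.4719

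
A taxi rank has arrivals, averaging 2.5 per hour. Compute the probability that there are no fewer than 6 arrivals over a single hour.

With mean μ = 2.5 per hour,
P(N ≥ 6) = 1 − P(N ≤ 5) = 1 − Σ_{j=0}^{5} e^(−μ) μ^j/j! ≈ 0.0420.

0.0420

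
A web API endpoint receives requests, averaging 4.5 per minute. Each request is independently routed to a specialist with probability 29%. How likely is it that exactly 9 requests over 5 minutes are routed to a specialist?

Thinning: the requests that are routed to a specialist themselves form a Poisson process with rate 0.29 × 4.5 = 1.305 per minute.
Over the interval, μ = 1.305 × 5 = 6.525 (5 minutes).
P(N = 9) = e^(−6.525) · 6.525^9/9! ≈ 0.0866.

0.0866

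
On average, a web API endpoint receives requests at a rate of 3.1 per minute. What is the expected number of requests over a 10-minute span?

31

E[N] = λt = 3.1 × 10 = 31 (a 10-minute span = 10 minutes).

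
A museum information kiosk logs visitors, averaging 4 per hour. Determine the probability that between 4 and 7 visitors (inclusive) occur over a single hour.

0.5154

With mean μ = 4 per hour,
P(4 ≤ N ≤ 7) = Σ_{j=4}^{7} e^(−4) · 4^j/j! ≈ 0.5154.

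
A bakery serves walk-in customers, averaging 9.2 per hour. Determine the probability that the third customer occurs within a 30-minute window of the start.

0.8374

Over the interval, μ = 9.2 × 0.5 = 4.6 (a 30-minute window = 0.5 hours).
The third arrival falls in the interval iff at least 3 events occur there: P(S_3 ≤ t) = P(N ≥ 3) = 1 − P(N ≤ 2) ≈ 0.8374.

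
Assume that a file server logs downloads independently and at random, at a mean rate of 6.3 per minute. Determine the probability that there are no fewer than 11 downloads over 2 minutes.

0.7124

Over the interval, μ = 6.3 × 2 = 12.6 (2 minutes).
P(N ≥ 11) = 1 − P(N ≤ 10) = 1 − Σ_{j=0}^{10} e^(−μ) μ^j/j! ≈ 0.7124.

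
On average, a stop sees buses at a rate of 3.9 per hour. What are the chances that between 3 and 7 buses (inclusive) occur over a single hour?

With mean μ = 3.9 per hour,
P(3 ≤ N ≤ 7) = Σ_{j=3}^{7} e^(−3.9) · 3.9^j/j! ≈ 0.7015.

0.7015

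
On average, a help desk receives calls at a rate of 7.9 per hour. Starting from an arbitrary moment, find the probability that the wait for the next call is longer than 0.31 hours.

0.0864

The wait for the next event is exponential with rate λ = 7.9 per hour.
P(T > 0.31) = e^(−λt) = e^(−7.9 × 0.31) = e^(−2.449) ≈ 0.0864.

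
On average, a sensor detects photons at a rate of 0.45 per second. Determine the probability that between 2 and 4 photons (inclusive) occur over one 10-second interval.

0.4710

Over the interval, μ = 0.45 × 10 = 4.5 (a 10-second interval = 10 seconds).
P(2 ≤ N ≤ 4) = Σ_{j=2}^{4} e^(−4.5) · 4.5^j/j! ≈ 0.4710.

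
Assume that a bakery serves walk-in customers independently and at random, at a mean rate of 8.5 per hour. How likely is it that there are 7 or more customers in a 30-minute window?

Over the interval, μ = 8.5 × 0.5 = 4.25 (a 30-minute window = 0.5 hours).
P(N ≥ 7) = 1 − P(N ≤ 6) = 1 − Σ_{j=0}^{6} e^(−μ) μ^j/j! ≈ 0.1383.

0.1383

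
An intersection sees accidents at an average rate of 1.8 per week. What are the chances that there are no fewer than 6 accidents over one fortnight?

Over the interval, μ = 1.8 × 2 = 3.6 (a fortnight = 2 weeks).
P(N ≥ 6) = 1 − P(N ≤ 5) = 1 − Σ_{j=0}^{5} e^(−μ) μ^j/j! ≈ 0.1559.

0.1559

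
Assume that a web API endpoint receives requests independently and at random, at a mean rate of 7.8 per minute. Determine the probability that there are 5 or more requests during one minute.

With mean μ = 7.8 per minute,
P(N ≥ 5) = 1 − P(N ≤ 4) = 1 − Σ_{j=0}^{4} e^(−μ) μ^j/j! ≈ 0.8883.

0.8883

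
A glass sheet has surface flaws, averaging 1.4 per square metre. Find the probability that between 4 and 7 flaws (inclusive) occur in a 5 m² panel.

Over the interval, μ = 1.4 × 5 = 7 (a 5 m² panel = 5 square metres).
P(4 ≤ N ≤ 7) = Σ_{j=4}^{7} e^(−7) · 7^j/j! ≈ 0.5169.

0.5169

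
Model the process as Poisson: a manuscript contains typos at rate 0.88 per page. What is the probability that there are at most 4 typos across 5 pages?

0.5512

Over the interval, μ = 0.88 × 5 = 4.4 (5 pages).
P(N ≤ 4) = Σ_{j=0}^{4} e^(−μ) μ^j/j! ≈ 0.5512.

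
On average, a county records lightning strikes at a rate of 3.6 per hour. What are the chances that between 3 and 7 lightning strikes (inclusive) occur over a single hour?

0.6665

With mean μ = 3.6 per hour,
P(3 ≤ N ≤ 7) = Σ_{j=3}^{7} e^(−3.6) · 3.6^j/j! ≈ 0.6665.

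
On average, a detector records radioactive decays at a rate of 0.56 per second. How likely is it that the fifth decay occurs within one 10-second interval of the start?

0.6578

Over the interval, μ = 0.56 × 10 = 5.6 (a 10-second interval = 10 seconds).
The fifth arrival falls in the interval iff at least 5 events occur there: P(S_5 ≤ t) = P(N ≥ 5) = 1 − P(N ≤ 4) ≈ 0.6578.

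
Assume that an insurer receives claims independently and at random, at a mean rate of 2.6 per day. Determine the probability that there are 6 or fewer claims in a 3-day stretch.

0.3384

Over the interval, μ = 2.6 × 3 = 7.8 (a 3-day stretch = 3 days).
P(N ≤ 6) = Σ_{j=0}^{6} e^(−μ) μ^j/j! ≈ 0.3384.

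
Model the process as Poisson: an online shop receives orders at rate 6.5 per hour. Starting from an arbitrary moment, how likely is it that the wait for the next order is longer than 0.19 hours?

The wait for the next event is exponential with rate λ = 6.5 per hour.
P(T > 0.19) = e^(−λt) = e^(−6.5 × 0.19) = e^(−1.235) ≈ 0.2908.

0.2908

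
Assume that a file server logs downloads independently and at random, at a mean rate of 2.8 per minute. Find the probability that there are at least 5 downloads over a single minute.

0.1523

With mean μ = 2.8 per minute,
P(N ≥ 5) = 1 − P(N ≤ 4) = 1 − Σ_{j=0}^{4} e^(−μ) μ^j/j! ≈ 0.1523.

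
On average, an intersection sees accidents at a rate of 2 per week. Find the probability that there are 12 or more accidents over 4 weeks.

Over the interval, μ = 2 × 4 = 8 (4 weeks).
P(N ≥ 12) = 1 − P(N ≤ 11) = 1 − Σ_{j=0}^{11} e^(−μ) μ^j/j! ≈ 0.1119.

0.1119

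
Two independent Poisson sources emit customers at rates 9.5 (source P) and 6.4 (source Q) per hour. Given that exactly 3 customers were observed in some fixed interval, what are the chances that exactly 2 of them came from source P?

0.4311

Given the total, each event is independently from source P with probability p = λ_P/(λ_P+λ_Q) = 9.5/15.9 ≈ 0.5975.
So K ~ Binomial(3, 9.5/15.9): P(K = 2) = C(3,2) · (9.5/15.9)^2 · (6.4/15.9)^1 ≈ 0.4311.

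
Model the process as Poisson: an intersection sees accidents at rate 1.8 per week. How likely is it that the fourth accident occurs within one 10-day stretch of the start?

Over the interval, μ = 1.8 × 10/7 ≈ 2.57143 (a 10-day stretch = 10/7 weeks).
The fourth arrival falls in the interval iff at least 4 events occur there: P(S_4 ≤ t) = P(N ≥ 4) = 1 − P(N ≤ 3) ≈ 0.2578.

0.2578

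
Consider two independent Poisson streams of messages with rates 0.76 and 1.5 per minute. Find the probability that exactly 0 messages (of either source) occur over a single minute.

Independent Poisson processes superpose: combined rate λ = 0.76 + 1.5 = 2.26 per minute.
So μ = 2.26.
P(N = 0) = e^(−2.26) · 2.26^0/0! ≈ 0.1044.

0.1044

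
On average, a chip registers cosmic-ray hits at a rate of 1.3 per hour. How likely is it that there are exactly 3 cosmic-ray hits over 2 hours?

Over the interval, μ = 1.3 × 2 = 2.6 (2 hours).
P(N = 3) = e^(−μ) μ^3/3! = e^(−2.6) · 2.6^3/6 ≈ 0.2176.

0.2176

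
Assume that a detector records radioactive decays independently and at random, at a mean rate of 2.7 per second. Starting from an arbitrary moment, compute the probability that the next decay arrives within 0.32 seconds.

Inter-arrival times are exponential with rate λ = 2.7 per second.
P(T ≤ 0.32) = 1 − e^(−λt) = 1 − e^(−2.7 × 0.32) = 1 − e^(−0.864) ≈ 0.5785.

0.5785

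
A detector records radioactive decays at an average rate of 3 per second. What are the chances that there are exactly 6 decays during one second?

With mean μ = 3 per second,
P(N = 6) = e^(−μ) μ^6/6! = e^(−3) · 3^6/720 ≈ 0.0504.

0.0504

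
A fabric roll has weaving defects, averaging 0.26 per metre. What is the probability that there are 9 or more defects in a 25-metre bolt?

0.2084

Over the interval, μ = 0.26 × 25 = 6.5 (a 25-metre bolt = 25 metres).
P(N ≥ 9) = 1 − P(N ≤ 8) = 1 − Σ_{j=0}^{8} e^(−μ) μ^j/j! ≈ 0.2084.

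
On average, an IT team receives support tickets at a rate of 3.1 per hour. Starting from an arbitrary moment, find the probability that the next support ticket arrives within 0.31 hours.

Inter-arrival times are exponential with rate λ = 3.1 per hour.
P(T ≤ 0.31) = 1 − e^(−λt) = 1 − e^(−3.1 × 0.31) = 1 − e^(−0.961) ≈ 0.6175.

0.6175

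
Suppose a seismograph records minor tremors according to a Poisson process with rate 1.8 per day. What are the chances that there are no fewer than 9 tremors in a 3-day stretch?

0.0973

Over the interval, μ = 1.8 × 3 = 5.4 (a 3-day stretch = 3 days).
P(N ≥ 9) = 1 − P(N ≤ 8) = 1 − Σ_{j=0}^{8} e^(−μ) μ^j/j! ≈ 0.0973.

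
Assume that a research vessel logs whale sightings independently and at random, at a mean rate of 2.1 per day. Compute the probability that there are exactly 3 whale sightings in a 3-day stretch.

Over the interval, μ = 2.1 × 3 = 6.3 (a 3-day stretch = 3 days).
P(N = 3) = e^(−μ) μ^3/3! = e^(−6.3) · 6.3^3/6 ≈ 0.0765.

0.0765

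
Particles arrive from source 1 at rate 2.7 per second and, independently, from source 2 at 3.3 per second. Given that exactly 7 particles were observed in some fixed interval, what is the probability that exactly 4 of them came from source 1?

Given the total, each event is independently from source 1 with probability p = λ_1/(λ_1+λ_2) = 2.7/6 = 0.4500.
So K ~ Binomial(7, 2.7/6): P(K = 4) = C(7,4) · (2.7/6)^4 · (3.3/6)^3 ≈ 0.2388.

0.2388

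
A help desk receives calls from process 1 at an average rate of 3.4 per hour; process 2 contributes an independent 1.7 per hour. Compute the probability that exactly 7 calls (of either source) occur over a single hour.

Independent Poisson processes superpose: combined rate λ = 3.4 + 1.7 = 5.1 per hour.
So μ = 5.1.
P(N = 7) = e^(−5.1) · 5.1^7/7! ≈ 0.1086.

0.1086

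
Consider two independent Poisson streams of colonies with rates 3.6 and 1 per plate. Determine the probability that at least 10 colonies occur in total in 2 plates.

0.4389

Independent Poisson processes superpose: combined rate λ = 3.6 + 1 = 4.6 per plate.
Over the interval, μ = 4.6 × 2 = 9.2 (2 plates).
P(N ≥ 10) = 1 − P(N ≤ 9) ≈ 0.4389.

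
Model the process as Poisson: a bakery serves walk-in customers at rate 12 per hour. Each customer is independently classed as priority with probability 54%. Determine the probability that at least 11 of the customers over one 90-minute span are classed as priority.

0.3820

Thinning: the customers that are classed as priority themselves form a Poisson process with rate 0.54 × 12 = 6.48 per hour.
Over the interval, μ = 6.48 × 1.5 = 9.72 (a 90-minute span = 1.5 hours).
P(N ≥ 11) = 1 − P(N ≤ 10) ≈ 0.3820.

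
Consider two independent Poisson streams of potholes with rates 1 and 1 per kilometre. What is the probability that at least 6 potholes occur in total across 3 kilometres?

0.5543

Independent Poisson processes superpose: combined rate λ = 1 + 1 = 2 per kilometre.
Over the interval, μ = 2 × 3 = 6 (3 kilometres).
P(N ≥ 6) = 1 − P(N ≤ 5) ≈ 0.5543.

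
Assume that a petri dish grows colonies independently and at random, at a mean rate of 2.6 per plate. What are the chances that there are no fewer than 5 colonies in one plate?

0.1226

With mean μ = 2.6 per plate,
P(N ≥ 5) = 1 − P(N ≤ 4) = 1 − Σ_{j=0}^{4} e^(−μ) μ^j/j! ≈ 0.1226.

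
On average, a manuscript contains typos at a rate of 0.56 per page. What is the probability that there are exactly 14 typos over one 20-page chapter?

Over the interval, μ = 0.56 × 20 = 11.2 (a 20-page chapter = 20 pages).
P(N = 14) = e^(−μ) μ^14/14! = e^(−11.2) · 11.2^14/87178291200 ≈ 0.0767.

0.0767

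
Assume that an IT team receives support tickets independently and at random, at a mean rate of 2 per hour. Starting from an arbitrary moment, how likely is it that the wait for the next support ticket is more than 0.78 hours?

The wait for the next event is exponential with rate λ = 2 per hour.
P(T > 0.78) = e^(−λt) = e^(−2 × 0.78) = e^(−1.56) ≈ 0.2101.

0.2101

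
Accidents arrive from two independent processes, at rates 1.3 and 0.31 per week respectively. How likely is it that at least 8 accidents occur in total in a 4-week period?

0.3185

Independent Poisson processes superpose: combined rate λ = 1.3 + 0.31 = 1.61 per week.
Over the interval, μ = 1.61 × 4 = 6.44 (a 4-week period = 4 weeks).
P(N ≥ 8) = 1 − P(N ≤ 7) ≈ 0.3185.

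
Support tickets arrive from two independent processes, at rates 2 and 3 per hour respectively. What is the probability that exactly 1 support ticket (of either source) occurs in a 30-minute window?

0.2052

Independent Poisson processes superpose: combined rate λ = 2 + 3 = 5 per hour.
Over the interval, μ = 5 × 0.5 = 2.5 (a 30-minute window = 0.5 hours).
P(N = 1) = e^(−2.5) · 2.5^1/1! ≈ 0.2052.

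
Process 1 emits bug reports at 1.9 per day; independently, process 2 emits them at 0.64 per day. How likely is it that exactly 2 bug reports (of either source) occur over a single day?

Independent Poisson processes superpose: combined rate λ = 1.9 + 0.64 = 2.54 per day.
So μ = 2.54.
P(N = 2) = e^(−2.54) · 2.54^2/2! ≈ 0.2544.

0.2544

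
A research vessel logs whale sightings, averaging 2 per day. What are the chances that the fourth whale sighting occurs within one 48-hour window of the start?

Over the interval, μ = 2 × 2 = 4 (a 48-hour window = 2 days).
The fourth arrival falls in the interval iff at least 4 events occur there: P(S_4 ≤ t) = P(N ≥ 4) = 1 − P(N ≤ 3) ≈ 0.5665.

0.5665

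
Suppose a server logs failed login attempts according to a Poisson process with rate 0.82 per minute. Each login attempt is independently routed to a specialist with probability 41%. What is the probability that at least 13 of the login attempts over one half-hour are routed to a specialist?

Thinning: the login attempts that are routed to a specialist themselves form a Poisson process with rate 0.41 × 0.82 = 0.3362 per minute.
Over the interval, μ = 0.3362 × 30 = 10.086 (a half-hour = 30 minutes).
P(N ≥ 13) = 1 − P(N ≤ 12) ≈ 0.2167.

0.2167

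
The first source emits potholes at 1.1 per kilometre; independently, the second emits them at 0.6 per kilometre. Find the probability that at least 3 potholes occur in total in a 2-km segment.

0.6603

Independent Poisson processes superpose: combined rate λ = 1.1 + 0.6 = 1.7 per kilometre.
Over the interval, μ = 1.7 × 2 = 3.4 (a 2-km segment = 2 kilometres).
P(N ≥ 3) = 1 − P(N ≤ 2) ≈ 0.6603.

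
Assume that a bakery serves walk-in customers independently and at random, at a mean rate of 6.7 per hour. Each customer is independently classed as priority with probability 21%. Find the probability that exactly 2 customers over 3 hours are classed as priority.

0.1308

Thinning: the customers that are classed as priority themselves form a Poisson process with rate 0.21 × 6.7 = 1.407 per hour.
Over the interval, μ = 1.407 × 3 = 4.221 (3 hours).
P(N = 2) = e^(−4.221) · 4.221^2/2! ≈ 0.1308.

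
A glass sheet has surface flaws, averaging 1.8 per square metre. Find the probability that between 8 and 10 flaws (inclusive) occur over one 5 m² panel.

Over the interval, μ = 1.8 × 5 = 9 (a 5 m² panel = 5 square metres).
P(8 ≤ N ≤ 10) = Σ_{j=8}^{10} e^(−9) · 9^j/j! ≈ 0.3821.

0.3821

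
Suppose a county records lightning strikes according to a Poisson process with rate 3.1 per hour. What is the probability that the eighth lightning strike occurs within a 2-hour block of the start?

Over the interval, μ = 3.1 × 2 = 6.2 (a 2-hour block = 2 hours).
The eighth arrival falls in the interval iff at least 8 events occur there: P(S_8 ≤ t) = P(N ≥ 8) = 1 − P(N ≤ 7) ≈ 0.2840.

0.2840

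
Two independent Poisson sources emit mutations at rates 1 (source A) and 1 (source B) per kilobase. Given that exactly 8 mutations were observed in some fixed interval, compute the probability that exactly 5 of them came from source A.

Given the total, each event is independently from source A with probability p = λ_A/(λ_A+λ_B) = 1/2 = 0.5000.
So K ~ Binomial(8, 1/2): P(K = 5) = C(8,5) · (1/2)^5 · (1/2)^3 ≈ 0.2188.

0.2188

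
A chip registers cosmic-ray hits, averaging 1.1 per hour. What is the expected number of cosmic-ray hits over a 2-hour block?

2.2

E[N] = λt = 1.1 × 2 = 2.2 (a 2-hour block = 2 hours).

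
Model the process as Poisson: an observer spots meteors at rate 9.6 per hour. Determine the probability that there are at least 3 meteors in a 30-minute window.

Over the interval, μ = 9.6 × 0.5 = 4.8 (a 30-minute window = 0.5 hours).
P(N ≥ 3) = 1 − P(N ≤ 2) = 1 − Σ_{j=0}^{2} e^(−μ) μ^j/j! ≈ 0.8575.

0.8575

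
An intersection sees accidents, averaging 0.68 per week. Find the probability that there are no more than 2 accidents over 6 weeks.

Over the interval, μ = 0.68 × 6 = 4.08 (6 weeks).
P(N ≤ 2) = Σ_{j=0}^{2} e^(−μ) μ^j/j! ≈ 0.2266.

0.2266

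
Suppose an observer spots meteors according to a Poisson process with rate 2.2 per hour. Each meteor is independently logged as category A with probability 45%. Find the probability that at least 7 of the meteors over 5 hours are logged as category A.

0.2305

Thinning: the meteors that are logged as category A themselves form a Poisson process with rate 0.45 × 2.2 = 0.99 per hour.
Over the interval, μ = 0.99 × 5 = 4.95 (5 hours).
P(N ≥ 7) = 1 − P(N ≤ 6) ≈ 0.2305.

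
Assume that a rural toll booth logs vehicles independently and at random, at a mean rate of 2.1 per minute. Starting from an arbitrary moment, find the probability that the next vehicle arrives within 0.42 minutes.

0.5860

Inter-arrival times are exponential with rate λ = 2.1 per minute.
P(T ≤ 0.42) = 1 − e^(−λt) = 1 − e^(−2.1 × 0.42) = 1 − e^(−0.882) ≈ 0.5860.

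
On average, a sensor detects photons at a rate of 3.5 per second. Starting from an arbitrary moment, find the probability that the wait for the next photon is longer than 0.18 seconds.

0.5326

The wait for the next event is exponential with rate λ = 3.5 per second.
P(T > 0.18) = e^(−λt) = e^(−3.5 × 0.18) = e^(−0.63) ≈ 0.5326.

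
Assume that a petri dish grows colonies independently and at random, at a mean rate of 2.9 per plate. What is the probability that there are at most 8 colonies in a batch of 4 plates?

0.1830

Over the interval, μ = 2.9 × 4 = 11.6 (a batch of 4 plates = 4 plates).
P(N ≤ 8) = Σ_{j=0}^{8} e^(−μ) μ^j/j! ≈ 0.1830.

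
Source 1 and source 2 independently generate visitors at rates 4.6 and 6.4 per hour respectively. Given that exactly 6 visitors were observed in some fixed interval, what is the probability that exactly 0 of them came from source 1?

0.0388

Given the total, each event is independently from source 1 with probability p = λ_1/(λ_1+λ_2) = 4.6/11 ≈ 0.4182.
So K ~ Binomial(6, 4.6/11): P(K = 0) = C(6,0) · (4.6/11)^0 · (6.4/11)^6 ≈ 0.0388.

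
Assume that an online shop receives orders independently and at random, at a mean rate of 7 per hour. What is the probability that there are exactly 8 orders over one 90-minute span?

0.1009

Over the interval, μ = 7 × 1.5 = 10.5 (a 90-minute span = 1.5 hours).
P(N = 8) = e^(−μ) μ^8/8! = e^(−10.5) · 10.5^8/40320 ≈ 0.1009.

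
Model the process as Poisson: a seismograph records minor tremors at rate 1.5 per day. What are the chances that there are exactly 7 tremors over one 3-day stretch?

0.0824

Over the interval, μ = 1.5 × 3 = 4.5 (a 3-day stretch = 3 days).
P(N = 7) = e^(−μ) μ^7/7! = e^(−4.5) · 4.5^7/5040 ≈ 0.0824.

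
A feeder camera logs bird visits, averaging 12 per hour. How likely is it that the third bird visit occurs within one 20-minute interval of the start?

Over the interval, μ = 12 × 1/3 = 4 (a 20-minute interval = 1/3 hours).
The third arrival falls in the interval iff at least 3 events occur there: P(S_3 ≤ t) = P(N ≥ 3) = 1 − P(N ≤ 2) ≈ 0.7619.

0.7619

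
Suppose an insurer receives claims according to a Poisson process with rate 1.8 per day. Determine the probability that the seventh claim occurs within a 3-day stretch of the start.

0.2983

Over the interval, μ = 1.8 × 3 = 5.4 (a 3-day stretch = 3 days).
The seventh arrival falls in the interval iff at least 7 events occur there: P(S_7 ≤ t) = P(N ≥ 7) = 1 − P(N ≤ 6) ≈ 0.2983.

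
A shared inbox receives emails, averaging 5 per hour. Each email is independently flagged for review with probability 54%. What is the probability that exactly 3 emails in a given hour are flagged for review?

0.2205

Thinning: the emails that are flagged for review themselves form a Poisson process with rate 0.54 × 5 = 2.7 per hour.
So μ = 2.7.
P(N = 3) = e^(−2.7) · 2.7^3/3! ≈ 0.2205.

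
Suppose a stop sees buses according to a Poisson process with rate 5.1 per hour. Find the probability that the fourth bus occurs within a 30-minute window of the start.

0.2532

Over the interval, μ = 5.1 × 0.5 = 2.55 (a 30-minute window = 0.5 hours).
The fourth arrival falls in the interval iff at least 4 events occur there: P(S_4 ≤ t) = P(N ≥ 4) = 1 − P(N ≤ 3) ≈ 0.2532.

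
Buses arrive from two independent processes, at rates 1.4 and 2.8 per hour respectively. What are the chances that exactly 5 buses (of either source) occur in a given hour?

Independent Poisson processes superpose: combined rate λ = 1.4 + 2.8 = 4.2 per hour.
So μ = 4.2.
P(N = 5) = e^(−4.2) · 4.2^5/5! ≈ 0.1633.

0.1633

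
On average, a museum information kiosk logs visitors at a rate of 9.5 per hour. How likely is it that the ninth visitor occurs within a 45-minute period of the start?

0.2873

Over the interval, μ = 9.5 × 0.75 = 7.125 (a 45-minute period = 0.75 hours).
The ninth arrival falls in the interval iff at least 9 events occur there: P(S_9 ≤ t) = P(N ≥ 9) = 1 − P(N ≤ 8) ≈ 0.2873.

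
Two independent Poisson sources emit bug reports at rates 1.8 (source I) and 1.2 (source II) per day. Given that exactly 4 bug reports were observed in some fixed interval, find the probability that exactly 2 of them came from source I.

0.3456

Given the total, each event is independently from source I with probability p = λ_I/(λ_I+λ_II) = 1.8/3 = 0.6000.
So K ~ Binomial(4, 1.8/3): P(K = 2) = C(4,2) · (1.8/3)^2 · (1.2/3)^2 ≈ 0.3456.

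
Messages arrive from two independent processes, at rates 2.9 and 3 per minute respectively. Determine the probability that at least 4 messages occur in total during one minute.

0.8396

Independent Poisson processes superpose: combined rate λ = 2.9 + 3 = 5.9 per minute.
So μ = 5.9.
P(N ≥ 4) = 1 − P(N ≤ 3) ≈ 0.8396.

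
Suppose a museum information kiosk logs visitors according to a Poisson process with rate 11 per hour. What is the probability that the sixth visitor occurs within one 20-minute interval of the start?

Over the interval, μ = 11 × 1/3 ≈ 3.66667 (a 20-minute interval = 1/3 hours).
The sixth arrival falls in the interval iff at least 6 events occur there: P(S_6 ≤ t) = P(N ≥ 6) = 1 − P(N ≤ 5) ≈ 0.1652.

0.1652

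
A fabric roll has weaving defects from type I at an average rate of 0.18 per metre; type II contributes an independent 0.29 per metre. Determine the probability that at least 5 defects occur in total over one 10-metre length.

Independent Poisson processes superpose: combined rate λ = 0.18 + 0.29 = 0.47 per metre.
Over the interval, μ = 0.47 × 10 = 4.7 (a 10-metre length = 10 metres).
P(N ≥ 5) = 1 − P(N ≤ 4) ≈ 0.5054.

0.5054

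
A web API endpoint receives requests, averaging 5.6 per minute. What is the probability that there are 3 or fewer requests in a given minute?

With mean μ = 5.6 per minute,
P(N ≤ 3) = Σ_{j=0}^{3} e^(−μ) μ^j/j! ≈ 0.1906.

0.1906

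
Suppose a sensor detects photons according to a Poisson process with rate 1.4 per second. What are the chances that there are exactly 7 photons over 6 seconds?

Over the interval, μ = 1.4 × 6 = 8.4 (6 seconds).
P(N = 7) = e^(−μ) μ^7/7! = e^(−8.4) · 8.4^7/5040 ≈ 0.1317.

0.1317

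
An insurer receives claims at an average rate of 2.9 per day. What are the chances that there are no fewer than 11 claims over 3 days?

0.2591

Over the interval, μ = 2.9 × 3 = 8.7 (3 days).
P(N ≥ 11) = 1 − P(N ≤ 10) = 1 − Σ_{j=0}^{10} e^(−μ) μ^j/j! ≈ 0.2591.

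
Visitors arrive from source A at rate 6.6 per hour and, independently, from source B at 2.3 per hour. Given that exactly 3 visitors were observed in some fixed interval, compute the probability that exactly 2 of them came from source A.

Given the total, each event is independently from source A with probability p = λ_A/(λ_A+λ_B) = 6.6/8.9 ≈ 0.7416.
So K ~ Binomial(3, 6.6/8.9): P(K = 2) = C(3,2) · (6.6/8.9)^2 · (2.3/8.9)^1 ≈ 0.4264.

0.4264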